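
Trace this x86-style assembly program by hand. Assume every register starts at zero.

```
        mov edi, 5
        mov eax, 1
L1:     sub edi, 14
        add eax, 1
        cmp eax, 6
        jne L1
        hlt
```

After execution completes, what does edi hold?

mov edi, 5 → edi=5
mov eax, 1 → eax=1
sub edi, 14 → edi=5-14=-9
add eax, 1 → eax=1+1=2
cmp eax, 6  (cmp 2,6)
jne L1: taken
sub edi, 14 → edi=(-9)-14=-23
add eax, 1 → eax=2+1=3
cmp eax, 6  (cmp 3,6)
jne L1: taken
sub edi, 14 → edi=(-23)-14=-37
add eax, 1 → eax=3+1=4
cmp eax, 6  (cmp 4,6)
jne L1: taken
sub edi, 14 → edi=(-37)-14=-51
add eax, 1 → eax=4+1=5
cmp eax, 6  (cmp 5,6)
jne L1: taken
sub edi, 14 → edi=(-51)-14=-65
add eax, 1 → eax=5+1=6
cmp eax, 6  (cmp 6,6)
jne L1: not taken
halt.

-65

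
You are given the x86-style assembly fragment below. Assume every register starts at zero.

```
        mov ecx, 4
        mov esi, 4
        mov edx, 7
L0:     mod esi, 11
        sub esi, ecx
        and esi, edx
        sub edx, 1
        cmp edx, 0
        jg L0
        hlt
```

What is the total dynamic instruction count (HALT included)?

46

after mov ecx, 4: ecx=4
after mov esi, 4: esi=4
after mov edx, 7: edx=7
after mod esi, 11: esi=4%11=4
after sub esi, ecx: esi=4-4=0
after and esi, edx: esi=0&7=0
after sub edx, 1: edx=7-1=6
cmp edx, 0  (cmp 6,0)
jg L0: taken
after mod esi, 11: esi=0%11=0
after sub esi, ecx: esi=0-4=-4
after and esi, edx: esi=(-4)&6=4
after sub edx, 1: edx=6-1=5
cmp edx, 0  (cmp 5,0)
jg L0: taken
after mod esi, 11: esi=4%11=4
after sub esi, ecx: esi=4-4=0
after and esi, edx: esi=0&5=0
after sub edx, 1: edx=5-1=4
cmp edx, 0  (cmp 4,0)
jg L0: taken
after mod esi, 11: esi=0%11=0
after sub esi, ecx: esi=0-4=-4
after and esi, edx: esi=(-4)&4=4
after sub edx, 1: edx=4-1=3
cmp edx, 0  (cmp 3,0)
jg L0: taken
after mod esi, 11: esi=4%11=4
after sub esi, ecx: esi=4-4=0
after and esi, edx: esi=0&3=0
after sub edx, 1: edx=3-1=2
cmp edx, 0  (cmp 2,0)
jg L0: taken
after mod esi, 11: esi=0%11=0
after sub esi, ecx: esi=0-4=-4
after and esi, edx: esi=(-4)&2=0
after sub edx, 1: edx=2-1=1
cmp edx, 0  (cmp 1,0)
jg L0: taken
after mod esi, 11: esi=0%11=0
after sub esi, ecx: esi=0-4=-4
after and esi, edx: esi=(-4)&1=0
after sub edx, 1: edx=1-1=0
cmp edx, 0  (cmp 0,0)
jg L0: not taken
halt.
Total executed instructions: 46.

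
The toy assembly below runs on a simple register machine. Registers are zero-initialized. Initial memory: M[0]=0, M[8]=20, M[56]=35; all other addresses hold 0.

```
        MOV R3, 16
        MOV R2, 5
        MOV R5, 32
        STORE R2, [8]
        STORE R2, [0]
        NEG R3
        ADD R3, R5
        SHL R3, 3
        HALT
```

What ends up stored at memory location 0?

5

R3=16
R2=5
R5=32
STORE R2, [8] → M[8]=5
STORE R2, [0] → M[0]=5
R3=-(16)=-16
R3=(-16)+32=16
R3=16<<3=128
halt.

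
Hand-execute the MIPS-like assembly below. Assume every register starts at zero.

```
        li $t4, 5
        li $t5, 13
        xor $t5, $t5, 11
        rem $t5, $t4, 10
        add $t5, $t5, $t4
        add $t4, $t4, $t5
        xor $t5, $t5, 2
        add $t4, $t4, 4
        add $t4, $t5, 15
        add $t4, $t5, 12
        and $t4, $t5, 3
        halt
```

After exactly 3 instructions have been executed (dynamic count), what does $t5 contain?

6

after li $t4, 5: $t4=5
after li $t5, 13: $t5=13
after xor $t5, $t5, 11: $t5=13^11=6
After step 3: $t5 = 6.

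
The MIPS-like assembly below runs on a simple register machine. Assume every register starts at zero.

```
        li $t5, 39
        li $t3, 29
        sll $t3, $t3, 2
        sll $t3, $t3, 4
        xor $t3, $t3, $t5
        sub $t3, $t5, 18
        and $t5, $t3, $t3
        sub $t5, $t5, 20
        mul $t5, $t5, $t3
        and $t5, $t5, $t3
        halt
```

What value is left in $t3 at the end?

21

$t5=39
$t3=29
$t3=29<<2=116
$t3=116<<4=1856
$t3=1856^39=1895
$t3=39-18=21
$t5=21&21=21
$t5=21-20=1
$t5=1*21=21
$t5=21&21=21
halt.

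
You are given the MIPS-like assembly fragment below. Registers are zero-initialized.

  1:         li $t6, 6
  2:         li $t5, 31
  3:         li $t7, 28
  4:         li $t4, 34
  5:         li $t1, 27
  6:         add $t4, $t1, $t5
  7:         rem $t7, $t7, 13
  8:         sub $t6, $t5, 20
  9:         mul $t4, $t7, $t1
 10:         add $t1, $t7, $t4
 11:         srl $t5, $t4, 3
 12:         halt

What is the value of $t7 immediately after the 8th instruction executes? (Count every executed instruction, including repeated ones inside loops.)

2

$t6=6
$t5=31
$t7=28
$t4=34
$t1=27
$t4=27+31=58
$t7=28%13=2
$t6=31-20=11
After step 8: $t7 = 2.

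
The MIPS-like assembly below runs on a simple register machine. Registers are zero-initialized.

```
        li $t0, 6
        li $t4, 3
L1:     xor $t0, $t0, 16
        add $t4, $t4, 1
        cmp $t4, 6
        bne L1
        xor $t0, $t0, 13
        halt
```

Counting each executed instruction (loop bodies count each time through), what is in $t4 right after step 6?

$t0=6
$t4=3
$t0=6^16=22
$t4=3+1=4
cmp $t4, 6  (cmp 4,6)
bne L1: taken
After step 6: $t4 = 4.

4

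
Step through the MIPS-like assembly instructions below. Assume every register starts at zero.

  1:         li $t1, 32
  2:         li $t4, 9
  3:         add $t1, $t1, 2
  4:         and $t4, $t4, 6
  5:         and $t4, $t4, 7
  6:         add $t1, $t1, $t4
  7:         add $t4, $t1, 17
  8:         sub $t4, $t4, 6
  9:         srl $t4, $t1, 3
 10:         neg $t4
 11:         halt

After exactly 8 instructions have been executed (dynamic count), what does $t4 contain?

45

li $t1, 32 → $t1=32
li $t4, 9 → $t4=9
add $t1, $t1, 2 → $t1=32+2=34
and $t4, $t4, 6 → $t4=9&6=0
and $t4, $t4, 7 → $t4=0&7=0
add $t1, $t1, $t4 → $t1=34+0=34
add $t4, $t1, 17 → $t4=34+17=51
sub $t4, $t4, 6 → $t4=51-6=45
After step 8: $t4 = 45.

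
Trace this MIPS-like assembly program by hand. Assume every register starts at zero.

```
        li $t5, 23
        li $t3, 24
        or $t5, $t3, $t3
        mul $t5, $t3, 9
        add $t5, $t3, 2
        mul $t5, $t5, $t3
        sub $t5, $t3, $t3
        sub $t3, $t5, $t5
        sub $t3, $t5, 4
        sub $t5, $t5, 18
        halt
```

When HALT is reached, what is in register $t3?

-4

$t5=23
$t3=24
$t5=24|24=24
$t5=24*9=216
$t5=24+2=26
$t5=26*24=624
$t5=24-24=0
$t3=0-0=0
$t3=0-4=-4
$t5=0-18=-18
halt.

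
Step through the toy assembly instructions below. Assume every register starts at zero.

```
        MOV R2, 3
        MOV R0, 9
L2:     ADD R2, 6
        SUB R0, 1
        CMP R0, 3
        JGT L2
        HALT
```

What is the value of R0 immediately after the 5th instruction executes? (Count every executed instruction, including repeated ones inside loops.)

after MOV R2, 3: R2=3
after MOV R0, 9: R0=9
after ADD R2, 6: R2=3+6=9
after SUB R0, 1: R0=9-1=8
CMP R0, 3  (cmp 8,3)
After step 5: R0 = 8.

8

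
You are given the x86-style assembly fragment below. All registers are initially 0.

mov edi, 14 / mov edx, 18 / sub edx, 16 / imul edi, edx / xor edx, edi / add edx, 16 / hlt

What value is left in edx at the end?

46

edi=14
edx=18
edx=18-16=2
edi=14*2=28
edx=2^28=30
edx=30+16=46
halt.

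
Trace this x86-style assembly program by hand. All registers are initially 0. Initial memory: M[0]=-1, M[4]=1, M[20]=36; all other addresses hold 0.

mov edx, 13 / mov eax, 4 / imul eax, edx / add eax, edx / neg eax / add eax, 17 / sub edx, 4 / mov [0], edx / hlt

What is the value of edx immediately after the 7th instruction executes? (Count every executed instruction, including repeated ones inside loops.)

mov edx, 13 → edx=13
mov eax, 4 → eax=4
imul eax, edx → eax=4*13=52
add eax, edx → eax=52+13=65
neg eax → eax=-(65)=-65
add eax, 17 → eax=(-65)+17=-48
sub edx, 4 → edx=13-4=9
After step 7: edx = 9.

9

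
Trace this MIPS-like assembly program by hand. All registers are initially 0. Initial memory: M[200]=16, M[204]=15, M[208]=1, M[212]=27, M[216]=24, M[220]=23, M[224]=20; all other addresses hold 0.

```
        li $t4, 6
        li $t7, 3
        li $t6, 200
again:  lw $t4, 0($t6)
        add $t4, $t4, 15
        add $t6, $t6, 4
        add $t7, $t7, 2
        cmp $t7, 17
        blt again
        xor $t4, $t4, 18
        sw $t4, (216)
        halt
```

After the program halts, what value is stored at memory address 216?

after li $t4, 6: $t4=6
after li $t7, 3: $t7=3
after li $t6, 200: $t6=200
after lw $t4, 0($t6): $t4=M[200]=16
after add $t4, $t4, 15: $t4=16+15=31
after add $t6, $t6, 4: $t6=200+4=204
after add $t7, $t7, 2: $t7=3+2=5
cmp $t7, 17  (cmp 5,17)
blt again: taken
after lw $t4, 0($t6): $t4=M[204]=15
after add $t4, $t4, 15: $t4=15+15=30
after add $t6, $t6, 4: $t6=204+4=208
after add $t7, $t7, 2: $t7=5+2=7
cmp $t7, 17  (cmp 7,17)
blt again: taken
after lw $t4, 0($t6): $t4=M[208]=1
after add $t4, $t4, 15: $t4=1+15=16
after add $t6, $t6, 4: $t6=208+4=212
after add $t7, $t7, 2: $t7=7+2=9
cmp $t7, 17  (cmp 9,17)
blt again: taken
after lw $t4, 0($t6): $t4=M[212]=27
after add $t4, $t4, 15: $t4=27+15=42
after add $t6, $t6, 4: $t6=212+4=216
after add $t7, $t7, 2: $t7=9+2=11
cmp $t7, 17  (cmp 11,17)
blt again: taken
after lw $t4, 0($t6): $t4=M[216]=24
after add $t4, $t4, 15: $t4=24+15=39
after add $t6, $t6, 4: $t6=216+4=220
after add $t7, $t7, 2: $t7=11+2=13
cmp $t7, 17  (cmp 13,17)
blt again: taken
after lw $t4, 0($t6): $t4=M[220]=23
after add $t4, $t4, 15: $t4=23+15=38
after add $t6, $t6, 4: $t6=220+4=224
after add $t7, $t7, 2: $t7=13+2=15
cmp $t7, 17  (cmp 15,17)
blt again: taken
after lw $t4, 0($t6): $t4=M[224]=20
after add $t4, $t4, 15: $t4=20+15=35
after add $t6, $t6, 4: $t6=224+4=228
after add $t7, $t7, 2: $t7=15+2=17
cmp $t7, 17  (cmp 17,17)
blt again: not taken
after xor $t4, $t4, 18: $t4=35^18=49
sw $t4, (216) → M[216]=49
halt.

49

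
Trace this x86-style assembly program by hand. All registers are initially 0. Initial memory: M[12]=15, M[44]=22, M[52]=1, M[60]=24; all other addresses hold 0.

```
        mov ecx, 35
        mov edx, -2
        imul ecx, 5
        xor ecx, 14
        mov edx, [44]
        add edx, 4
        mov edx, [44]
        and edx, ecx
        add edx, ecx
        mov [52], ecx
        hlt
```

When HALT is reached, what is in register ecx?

mov ecx, 35 → ecx=35
mov edx, -2 → edx=-2
imul ecx, 5 → ecx=35*5=175
xor ecx, 14 → ecx=175^14=161
mov edx, [44] → edx=M[44]=22
add edx, 4 → edx=22+4=26
mov edx, [44] → edx=M[44]=22
and edx, ecx → edx=22&161=0
add edx, ecx → edx=0+161=161
mov [52], ecx → M[52]=161
halt.

161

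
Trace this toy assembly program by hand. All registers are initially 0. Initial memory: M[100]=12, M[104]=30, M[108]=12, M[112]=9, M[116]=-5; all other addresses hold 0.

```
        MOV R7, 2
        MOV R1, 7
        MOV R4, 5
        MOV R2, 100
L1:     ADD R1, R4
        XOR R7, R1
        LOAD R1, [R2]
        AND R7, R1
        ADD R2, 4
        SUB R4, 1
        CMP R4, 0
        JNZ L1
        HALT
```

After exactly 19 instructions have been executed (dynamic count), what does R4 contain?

3

R7=2
R1=7
R4=5
R2=100
R1=7+5=12
R7=2^12=14
R1=M[100]=12
R7=14&12=12
R2=100+4=104
R4=5-1=4
CMP R4, 0  (cmp 4,0)
JNZ L1: taken
R1=12+4=16
R7=12^16=28
R1=M[104]=30
R7=28&30=28
R2=104+4=108
R4=4-1=3
CMP R4, 0  (cmp 3,0)
After step 19: R4 = 3.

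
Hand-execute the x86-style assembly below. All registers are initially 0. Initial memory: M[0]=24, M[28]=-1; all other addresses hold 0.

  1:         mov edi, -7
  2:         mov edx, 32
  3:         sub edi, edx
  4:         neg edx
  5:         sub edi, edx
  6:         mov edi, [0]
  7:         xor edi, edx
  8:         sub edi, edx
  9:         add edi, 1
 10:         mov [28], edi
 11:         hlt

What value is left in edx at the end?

after mov edi, -7: edi=-7
after mov edx, 32: edx=32
after sub edi, edx: edi=(-7)-32=-39
after neg edx: edx=-(32)=-32
after sub edi, edx: edi=(-39)-(-32)=-7
after mov edi, [0]: edi=M[0]=24
after xor edi, edx: edi=24^(-32)=-8
after sub edi, edx: edi=(-8)-(-32)=24
after add edi, 1: edi=24+1=25
mov [28], edi → M[28]=25
halt.

-32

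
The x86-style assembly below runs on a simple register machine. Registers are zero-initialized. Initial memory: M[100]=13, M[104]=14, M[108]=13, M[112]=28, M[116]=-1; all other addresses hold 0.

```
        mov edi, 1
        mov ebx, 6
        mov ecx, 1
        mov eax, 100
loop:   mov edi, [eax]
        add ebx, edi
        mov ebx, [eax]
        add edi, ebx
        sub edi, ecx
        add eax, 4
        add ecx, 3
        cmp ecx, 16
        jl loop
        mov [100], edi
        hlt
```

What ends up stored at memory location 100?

mov edi, 1 → edi=1
mov ebx, 6 → ebx=6
mov ecx, 1 → ecx=1
mov eax, 100 → eax=100
mov edi, [eax] → edi=M[100]=13
add ebx, edi → ebx=6+13=19
mov ebx, [eax] → ebx=M[100]=13
add edi, ebx → edi=13+13=26
sub edi, ecx → edi=26-1=25
add eax, 4 → eax=100+4=104
add ecx, 3 → ecx=1+3=4
cmp ecx, 16  (cmp 4,16)
jl loop: taken
mov edi, [eax] → edi=M[104]=14
add ebx, edi → ebx=13+14=27
mov ebx, [eax] → ebx=M[104]=14
add edi, ebx → edi=14+14=28
sub edi, ecx → edi=28-4=24
add eax, 4 → eax=104+4=108
add ecx, 3 → ecx=4+3=7
cmp ecx, 16  (cmp 7,16)
jl loop: taken
mov edi, [eax] → edi=M[108]=13
add ebx, edi → ebx=14+13=27
mov ebx, [eax] → ebx=M[108]=13
add edi, ebx → edi=13+13=26
sub edi, ecx → edi=26-7=19
add eax, 4 → eax=108+4=112
add ecx, 3 → ecx=7+3=10
cmp ecx, 16  (cmp 10,16)
jl loop: taken
mov edi, [eax] → edi=M[112]=28
add ebx, edi → ebx=13+28=41
mov ebx, [eax] → ebx=M[112]=28
add edi, ebx → edi=28+28=56
sub edi, ecx → edi=56-10=46
add eax, 4 → eax=112+4=116
add ecx, 3 → ecx=10+3=13
cmp ecx, 16  (cmp 13,16)
jl loop: taken
mov edi, [eax] → edi=M[116]=-1
add ebx, edi → ebx=28+(-1)=27
mov ebx, [eax] → ebx=M[116]=-1
add edi, ebx → edi=(-1)+(-1)=-2
sub edi, ecx → edi=(-2)-13=-15
add eax, 4 → eax=116+4=120
add ecx, 3 → ecx=13+3=16
cmp ecx, 16  (cmp 16,16)
jl loop: not taken
mov [100], edi → M[100]=-15
halt.

-15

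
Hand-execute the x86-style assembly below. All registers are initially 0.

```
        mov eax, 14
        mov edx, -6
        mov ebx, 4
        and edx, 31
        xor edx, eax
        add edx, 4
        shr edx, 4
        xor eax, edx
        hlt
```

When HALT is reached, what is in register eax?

after mov eax, 14: eax=14
after mov edx, -6: edx=-6
after mov ebx, 4: ebx=4
after and edx, 31: edx=(-6)&31=26
after xor edx, eax: edx=26^14=20
after add edx, 4: edx=20+4=24
after shr edx, 4: edx=24>>4=1
after xor eax, edx: eax=14^1=15
halt.

15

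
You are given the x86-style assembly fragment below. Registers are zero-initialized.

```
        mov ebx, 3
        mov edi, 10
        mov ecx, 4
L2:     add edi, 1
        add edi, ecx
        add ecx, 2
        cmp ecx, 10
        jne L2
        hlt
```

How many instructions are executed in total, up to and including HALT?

19

mov ebx, 3 → ebx=3
mov edi, 10 → edi=10
mov ecx, 4 → ecx=4
add edi, 1 → edi=10+1=11
add edi, ecx → edi=11+4=15
add ecx, 2 → ecx=4+2=6
cmp ecx, 10  (cmp 6,10)
jne L2: taken
add edi, 1 → edi=15+1=16
add edi, ecx → edi=16+6=22
add ecx, 2 → ecx=6+2=8
cmp ecx, 10  (cmp 8,10)
jne L2: taken
add edi, 1 → edi=22+1=23
add edi, ecx → edi=23+8=31
add ecx, 2 → ecx=8+2=10
cmp ecx, 10  (cmp 10,10)
jne L2: not taken
halt.
Total executed instructions: 19.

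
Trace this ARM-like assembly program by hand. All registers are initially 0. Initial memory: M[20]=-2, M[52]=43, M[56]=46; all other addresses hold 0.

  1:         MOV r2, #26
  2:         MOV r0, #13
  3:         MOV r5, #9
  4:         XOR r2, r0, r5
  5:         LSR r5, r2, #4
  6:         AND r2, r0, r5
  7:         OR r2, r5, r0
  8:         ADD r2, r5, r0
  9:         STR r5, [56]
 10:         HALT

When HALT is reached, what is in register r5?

0

after MOV r2, #26: r2=26
after MOV r0, #13: r0=13
after MOV r5, #9: r5=9
after XOR r2, r0, r5: r2=13^9=4
after LSR r5, r2, #4: r5=4>>4=0
after AND r2, r0, r5: r2=13&0=0
after OR r2, r5, r0: r2=0|13=13
after ADD r2, r5, r0: r2=0+13=13
STR r5, [56] → M[56]=0
halt.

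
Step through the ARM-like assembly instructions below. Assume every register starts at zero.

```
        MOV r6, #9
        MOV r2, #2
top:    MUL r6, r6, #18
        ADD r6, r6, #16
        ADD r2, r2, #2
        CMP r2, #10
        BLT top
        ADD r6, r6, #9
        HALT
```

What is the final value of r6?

r6=9
r2=2
r6=9*18=162
r6=162+16=178
r2=2+2=4
CMP r2, #10  (cmp 4,10)
BLT top: taken
r6=178*18=3204
r6=3204+16=3220
r2=4+2=6
CMP r2, #10  (cmp 6,10)
BLT top: taken
r6=3220*18=57960
r6=57960+16=57976
r2=6+2=8
CMP r2, #10  (cmp 8,10)
BLT top: taken
r6=57976*18=1043568
r6=1043568+16=1043584
r2=8+2=10
CMP r2, #10  (cmp 10,10)
BLT top: not taken
r6=1043584+9=1043593
halt.

1043593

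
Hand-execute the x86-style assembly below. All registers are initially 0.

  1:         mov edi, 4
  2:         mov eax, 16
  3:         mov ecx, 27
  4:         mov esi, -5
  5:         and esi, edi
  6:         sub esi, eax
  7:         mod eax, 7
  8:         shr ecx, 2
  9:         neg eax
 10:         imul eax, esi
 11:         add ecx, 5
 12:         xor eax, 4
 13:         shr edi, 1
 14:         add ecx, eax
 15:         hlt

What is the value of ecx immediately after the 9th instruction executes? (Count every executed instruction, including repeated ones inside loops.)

after mov edi, 4: edi=4
after mov eax, 16: eax=16
after mov ecx, 27: ecx=27
after mov esi, -5: esi=-5
after and esi, edi: esi=(-5)&4=0
after sub esi, eax: esi=0-16=-16
after mod eax, 7: eax=16%7=2
after shr ecx, 2: ecx=27>>2=6
after neg eax: eax=-(2)=-2
After step 9: ecx = 6.

6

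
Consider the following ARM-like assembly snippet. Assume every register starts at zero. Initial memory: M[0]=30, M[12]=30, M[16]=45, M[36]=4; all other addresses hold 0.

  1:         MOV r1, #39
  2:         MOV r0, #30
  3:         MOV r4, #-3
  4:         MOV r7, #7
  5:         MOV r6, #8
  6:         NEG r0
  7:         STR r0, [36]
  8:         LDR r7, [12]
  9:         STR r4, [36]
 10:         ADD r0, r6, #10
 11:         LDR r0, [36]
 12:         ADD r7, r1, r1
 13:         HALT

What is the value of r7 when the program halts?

r1=39
r0=30
r4=-3
r7=7
r6=8
r0=-(30)=-30
STR r0, [36] → M[36]=-30
r7=M[12]=30
STR r4, [36] → M[36]=-3
r0=8+10=18
r0=M[36]=-3
r7=39+39=78
halt.

78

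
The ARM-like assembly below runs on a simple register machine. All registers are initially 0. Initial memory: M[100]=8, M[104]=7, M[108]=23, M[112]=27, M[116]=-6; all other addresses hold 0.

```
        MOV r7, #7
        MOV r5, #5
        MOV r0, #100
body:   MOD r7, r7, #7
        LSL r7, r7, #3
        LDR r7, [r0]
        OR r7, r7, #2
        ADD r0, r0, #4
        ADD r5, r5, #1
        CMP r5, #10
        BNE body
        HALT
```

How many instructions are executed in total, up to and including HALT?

44

after MOV r7, #7: r7=7
after MOV r5, #5: r5=5
after MOV r0, #100: r0=100
after MOD r7, r7, #7: r7=7%7=0
after LSL r7, r7, #3: r7=0<<3=0
after LDR r7, [r0]: r7=M[100]=8
after OR r7, r7, #2: r7=8|2=10
after ADD r0, r0, #4: r0=100+4=104
after ADD r5, r5, #1: r5=5+1=6
CMP r5, #10  (cmp 6,10)
BNE body: taken
after MOD r7, r7, #7: r7=10%7=3
after LSL r7, r7, #3: r7=3<<3=24
after LDR r7, [r0]: r7=M[104]=7
after OR r7, r7, #2: r7=7|2=7
after ADD r0, r0, #4: r0=104+4=108
after ADD r5, r5, #1: r5=6+1=7
CMP r5, #10  (cmp 7,10)
BNE body: taken
after MOD r7, r7, #7: r7=7%7=0
after LSL r7, r7, #3: r7=0<<3=0
after LDR r7, [r0]: r7=M[108]=23
after OR r7, r7, #2: r7=23|2=23
after ADD r0, r0, #4: r0=108+4=112
after ADD r5, r5, #1: r5=7+1=8
CMP r5, #10  (cmp 8,10)
BNE body: taken
after MOD r7, r7, #7: r7=23%7=2
after LSL r7, r7, #3: r7=2<<3=16
after LDR r7, [r0]: r7=M[112]=27
after OR r7, r7, #2: r7=27|2=27
after ADD r0, r0, #4: r0=112+4=116
after ADD r5, r5, #1: r5=8+1=9
CMP r5, #10  (cmp 9,10)
BNE body: taken
after MOD r7, r7, #7: r7=27%7=6
after LSL r7, r7, #3: r7=6<<3=48
after LDR r7, [r0]: r7=M[116]=-6
after OR r7, r7, #2: r7=(-6)|2=-6
after ADD r0, r0, #4: r0=116+4=120
after ADD r5, r5, #1: r5=9+1=10
CMP r5, #10  (cmp 10,10)
BNE body: not taken
halt.
Total executed instructions: 44.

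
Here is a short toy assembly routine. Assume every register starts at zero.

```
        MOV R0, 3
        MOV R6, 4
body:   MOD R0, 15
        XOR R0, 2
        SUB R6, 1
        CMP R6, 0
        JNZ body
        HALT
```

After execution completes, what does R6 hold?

MOV R0, 3 → R0=3
MOV R6, 4 → R6=4
MOD R0, 15 → R0=3%15=3
XOR R0, 2 → R0=3^2=1
SUB R6, 1 → R6=4-1=3
CMP R6, 0  (cmp 3,0)
JNZ body: taken
MOD R0, 15 → R0=1%15=1
XOR R0, 2 → R0=1^2=3
SUB R6, 1 → R6=3-1=2
CMP R6, 0  (cmp 2,0)
JNZ body: taken
MOD R0, 15 → R0=3%15=3
XOR R0, 2 → R0=3^2=1
SUB R6, 1 → R6=2-1=1
CMP R6, 0  (cmp 1,0)
JNZ body: taken
MOD R0, 15 → R0=1%15=1
XOR R0, 2 → R0=1^2=3
SUB R6, 1 → R6=1-1=0
CMP R6, 0  (cmp 0,0)
JNZ body: not taken
halt.

0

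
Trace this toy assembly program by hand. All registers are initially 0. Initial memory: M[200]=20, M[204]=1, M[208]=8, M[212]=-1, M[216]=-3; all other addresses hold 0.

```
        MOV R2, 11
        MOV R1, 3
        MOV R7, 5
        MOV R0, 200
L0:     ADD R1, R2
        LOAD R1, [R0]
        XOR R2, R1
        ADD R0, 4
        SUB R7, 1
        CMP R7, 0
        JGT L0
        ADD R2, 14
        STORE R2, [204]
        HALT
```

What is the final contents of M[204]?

MOV R2, 11 → R2=11
MOV R1, 3 → R1=3
MOV R7, 5 → R7=5
MOV R0, 200 → R0=200
ADD R1, R2 → R1=3+11=14
LOAD R1, [R0] → R1=M[200]=20
XOR R2, R1 → R2=11^20=31
ADD R0, 4 → R0=200+4=204
SUB R7, 1 → R7=5-1=4
CMP R7, 0  (cmp 4,0)
JGT L0: taken
ADD R1, R2 → R1=20+31=51
LOAD R1, [R0] → R1=M[204]=1
XOR R2, R1 → R2=31^1=30
ADD R0, 4 → R0=204+4=208
SUB R7, 1 → R7=4-1=3
CMP R7, 0  (cmp 3,0)
JGT L0: taken
ADD R1, R2 → R1=1+30=31
LOAD R1, [R0] → R1=M[208]=8
XOR R2, R1 → R2=30^8=22
ADD R0, 4 → R0=208+4=212
SUB R7, 1 → R7=3-1=2
CMP R7, 0  (cmp 2,0)
JGT L0: taken
ADD R1, R2 → R1=8+22=30
LOAD R1, [R0] → R1=M[212]=-1
XOR R2, R1 → R2=22^(-1)=-23
ADD R0, 4 → R0=212+4=216
SUB R7, 1 → R7=2-1=1
CMP R7, 0  (cmp 1,0)
JGT L0: taken
ADD R1, R2 → R1=(-1)+(-23)=-24
LOAD R1, [R0] → R1=M[216]=-3
XOR R2, R1 → R2=(-23)^(-3)=20
ADD R0, 4 → R0=216+4=220
SUB R7, 1 → R7=1-1=0
CMP R7, 0  (cmp 0,0)
JGT L0: not taken
ADD R2, 14 → R2=20+14=34
STORE R2, [204] → M[204]=34
halt.

34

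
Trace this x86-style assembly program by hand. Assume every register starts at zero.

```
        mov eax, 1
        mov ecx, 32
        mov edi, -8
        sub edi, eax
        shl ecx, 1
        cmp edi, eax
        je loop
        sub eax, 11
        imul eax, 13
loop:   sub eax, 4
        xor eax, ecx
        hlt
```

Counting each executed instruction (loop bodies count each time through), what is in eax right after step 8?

-10

after mov eax, 1: eax=1
after mov ecx, 32: ecx=32
after mov edi, -8: edi=-8
after sub edi, eax: edi=(-8)-1=-9
after shl ecx, 1: ecx=32<<1=64
cmp edi, eax  (cmp -9,1)
je loop: not taken
after sub eax, 11: eax=1-11=-10
After step 8: eax = -10.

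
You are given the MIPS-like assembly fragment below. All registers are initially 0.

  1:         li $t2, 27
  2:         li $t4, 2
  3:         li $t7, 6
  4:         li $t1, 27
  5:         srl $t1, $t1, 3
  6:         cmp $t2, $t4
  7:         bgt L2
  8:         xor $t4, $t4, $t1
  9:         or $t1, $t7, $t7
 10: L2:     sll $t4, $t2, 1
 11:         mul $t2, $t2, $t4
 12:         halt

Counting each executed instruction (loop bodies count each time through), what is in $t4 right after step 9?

$t2=27
$t4=2
$t7=6
$t1=27
$t1=27>>3=3
cmp $t2, $t4  (cmp 27,2)
bgt L2: taken
$t4=27<<1=54
$t2=27*54=1458
After step 9: $t4 = 54.

54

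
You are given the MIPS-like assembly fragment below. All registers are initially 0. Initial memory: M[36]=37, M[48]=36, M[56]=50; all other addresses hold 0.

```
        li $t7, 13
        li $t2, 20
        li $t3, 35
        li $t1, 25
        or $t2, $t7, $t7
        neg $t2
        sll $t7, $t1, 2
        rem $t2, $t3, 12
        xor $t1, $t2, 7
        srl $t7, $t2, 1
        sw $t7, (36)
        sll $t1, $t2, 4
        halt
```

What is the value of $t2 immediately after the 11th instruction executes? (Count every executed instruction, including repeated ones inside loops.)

$t7=13
$t2=20
$t3=35
$t1=25
$t2=13|13=13
$t2=-(13)=-13
$t7=25<<2=100
$t2=35%12=11
$t1=11^7=12
$t7=11>>1=5
sw $t7, (36) → M[36]=5
After step 11: $t2 = 11.

11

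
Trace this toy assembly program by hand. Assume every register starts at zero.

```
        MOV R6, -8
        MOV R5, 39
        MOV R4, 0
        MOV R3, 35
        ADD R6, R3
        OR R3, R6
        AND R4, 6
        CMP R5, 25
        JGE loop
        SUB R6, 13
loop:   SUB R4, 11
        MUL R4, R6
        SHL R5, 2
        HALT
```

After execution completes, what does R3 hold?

R6=-8
R5=39
R4=0
R3=35
R6=(-8)+35=27
R3=35|27=59
R4=0&6=0
CMP R5, 25  (cmp 39,25)
JGE loop: taken
R4=0-11=-11
R4=(-11)*27=-297
R5=39<<2=156
halt.

59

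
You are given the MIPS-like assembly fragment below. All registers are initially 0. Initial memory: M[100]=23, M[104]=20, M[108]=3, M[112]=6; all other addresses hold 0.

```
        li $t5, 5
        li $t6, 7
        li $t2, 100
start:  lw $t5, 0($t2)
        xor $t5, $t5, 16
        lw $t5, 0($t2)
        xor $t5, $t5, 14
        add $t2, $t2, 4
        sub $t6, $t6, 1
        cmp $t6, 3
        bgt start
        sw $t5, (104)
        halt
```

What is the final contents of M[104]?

8

after li $t5, 5: $t5=5
after li $t6, 7: $t6=7
after li $t2, 100: $t2=100
after lw $t5, 0($t2): $t5=M[100]=23
after xor $t5, $t5, 16: $t5=23^16=7
after lw $t5, 0($t2): $t5=M[100]=23
after xor $t5, $t5, 14: $t5=23^14=25
after add $t2, $t2, 4: $t2=100+4=104
after sub $t6, $t6, 1: $t6=7-1=6
cmp $t6, 3  (cmp 6,3)
bgt start: taken
after lw $t5, 0($t2): $t5=M[104]=20
after xor $t5, $t5, 16: $t5=20^16=4
after lw $t5, 0($t2): $t5=M[104]=20
after xor $t5, $t5, 14: $t5=20^14=26
after add $t2, $t2, 4: $t2=104+4=108
after sub $t6, $t6, 1: $t6=6-1=5
cmp $t6, 3  (cmp 5,3)
bgt start: taken
after lw $t5, 0($t2): $t5=M[108]=3
after xor $t5, $t5, 16: $t5=3^16=19
after lw $t5, 0($t2): $t5=M[108]=3
after xor $t5, $t5, 14: $t5=3^14=13
after add $t2, $t2, 4: $t2=108+4=112
after sub $t6, $t6, 1: $t6=5-1=4
cmp $t6, 3  (cmp 4,3)
bgt start: taken
after lw $t5, 0($t2): $t5=M[112]=6
after xor $t5, $t5, 16: $t5=6^16=22
after lw $t5, 0($t2): $t5=M[112]=6
after xor $t5, $t5, 14: $t5=6^14=8
after add $t2, $t2, 4: $t2=112+4=116
after sub $t6, $t6, 1: $t6=4-1=3
cmp $t6, 3  (cmp 3,3)
bgt start: not taken
sw $t5, (104) → M[104]=8
halt.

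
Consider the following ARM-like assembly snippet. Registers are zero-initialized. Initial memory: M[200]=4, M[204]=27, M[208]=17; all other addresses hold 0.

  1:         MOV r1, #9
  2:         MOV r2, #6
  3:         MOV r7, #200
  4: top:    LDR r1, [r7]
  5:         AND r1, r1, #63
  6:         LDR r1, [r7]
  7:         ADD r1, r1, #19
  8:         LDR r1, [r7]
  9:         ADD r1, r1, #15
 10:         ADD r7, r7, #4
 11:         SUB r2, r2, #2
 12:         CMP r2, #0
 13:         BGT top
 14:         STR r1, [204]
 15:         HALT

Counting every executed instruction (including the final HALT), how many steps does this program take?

35

MOV r1, #9 → r1=9
MOV r2, #6 → r2=6
MOV r7, #200 → r7=200
LDR r1, [r7] → r1=M[200]=4
AND r1, r1, #63 → r1=4&63=4
LDR r1, [r7] → r1=M[200]=4
ADD r1, r1, #19 → r1=4+19=23
LDR r1, [r7] → r1=M[200]=4
ADD r1, r1, #15 → r1=4+15=19
ADD r7, r7, #4 → r7=200+4=204
SUB r2, r2, #2 → r2=6-2=4
CMP r2, #0  (cmp 4,0)
BGT top: taken
LDR r1, [r7] → r1=M[204]=27
AND r1, r1, #63 → r1=27&63=27
LDR r1, [r7] → r1=M[204]=27
ADD r1, r1, #19 → r1=27+19=46
LDR r1, [r7] → r1=M[204]=27
ADD r1, r1, #15 → r1=27+15=42
ADD r7, r7, #4 → r7=204+4=208
SUB r2, r2, #2 → r2=4-2=2
CMP r2, #0  (cmp 2,0)
BGT top: taken
LDR r1, [r7] → r1=M[208]=17
AND r1, r1, #63 → r1=17&63=17
LDR r1, [r7] → r1=M[208]=17
ADD r1, r1, #19 → r1=17+19=36
LDR r1, [r7] → r1=M[208]=17
ADD r1, r1, #15 → r1=17+15=32
ADD r7, r7, #4 → r7=208+4=212
SUB r2, r2, #2 → r2=2-2=0
CMP r2, #0  (cmp 0,0)
BGT top: not taken
STR r1, [204] → M[204]=32
halt.
Total executed instructions: 35.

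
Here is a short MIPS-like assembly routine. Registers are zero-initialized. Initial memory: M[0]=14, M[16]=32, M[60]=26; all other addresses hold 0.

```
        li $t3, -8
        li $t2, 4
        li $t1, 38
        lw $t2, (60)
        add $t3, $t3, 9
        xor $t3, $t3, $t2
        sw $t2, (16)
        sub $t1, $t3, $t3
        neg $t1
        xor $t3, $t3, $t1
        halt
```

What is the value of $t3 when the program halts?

li $t3, -8 → $t3=-8
li $t2, 4 → $t2=4
li $t1, 38 → $t1=38
lw $t2, (60) → $t2=M[60]=26
add $t3, $t3, 9 → $t3=(-8)+9=1
xor $t3, $t3, $t2 → $t3=1^26=27
sw $t2, (16) → M[16]=26
sub $t1, $t3, $t3 → $t1=27-27=0
neg $t1 → $t1=-(0)=0
xor $t3, $t3, $t1 → $t3=27^0=27
halt.

27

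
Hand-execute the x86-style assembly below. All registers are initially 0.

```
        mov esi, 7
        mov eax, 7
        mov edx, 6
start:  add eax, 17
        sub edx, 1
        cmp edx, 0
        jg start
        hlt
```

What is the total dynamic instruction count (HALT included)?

mov esi, 7 → esi=7
mov eax, 7 → eax=7
mov edx, 6 → edx=6
add eax, 17 → eax=7+17=24
sub edx, 1 → edx=6-1=5
cmp edx, 0  (cmp 5,0)
jg start: taken
add eax, 17 → eax=24+17=41
sub edx, 1 → edx=5-1=4
cmp edx, 0  (cmp 4,0)
jg start: taken
add eax, 17 → eax=41+17=58
sub edx, 1 → edx=4-1=3
cmp edx, 0  (cmp 3,0)
jg start: taken
add eax, 17 → eax=58+17=75
sub edx, 1 → edx=3-1=2
cmp edx, 0  (cmp 2,0)
jg start: taken
add eax, 17 → eax=75+17=92
sub edx, 1 → edx=2-1=1
cmp edx, 0  (cmp 1,0)
jg start: taken
add eax, 17 → eax=92+17=109
sub edx, 1 → edx=1-1=0
cmp edx, 0  (cmp 0,0)
jg start: not taken
halt.
Total executed instructions: 28.

28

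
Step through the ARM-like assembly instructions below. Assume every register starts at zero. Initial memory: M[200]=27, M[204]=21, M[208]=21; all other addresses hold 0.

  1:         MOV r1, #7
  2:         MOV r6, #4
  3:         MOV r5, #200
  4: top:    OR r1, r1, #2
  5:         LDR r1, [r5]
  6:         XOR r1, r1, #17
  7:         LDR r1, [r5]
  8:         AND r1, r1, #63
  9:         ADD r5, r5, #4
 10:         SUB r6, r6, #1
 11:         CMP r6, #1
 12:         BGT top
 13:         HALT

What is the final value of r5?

212

MOV r1, #7 → r1=7
MOV r6, #4 → r6=4
MOV r5, #200 → r5=200
OR r1, r1, #2 → r1=7|2=7
LDR r1, [r5] → r1=M[200]=27
XOR r1, r1, #17 → r1=27^17=10
LDR r1, [r5] → r1=M[200]=27
AND r1, r1, #63 → r1=27&63=27
ADD r5, r5, #4 → r5=200+4=204
SUB r6, r6, #1 → r6=4-1=3
CMP r6, #1  (cmp 3,1)
BGT top: taken
OR r1, r1, #2 → r1=27|2=27
LDR r1, [r5] → r1=M[204]=21
XOR r1, r1, #17 → r1=21^17=4
LDR r1, [r5] → r1=M[204]=21
AND r1, r1, #63 → r1=21&63=21
ADD r5, r5, #4 → r5=204+4=208
SUB r6, r6, #1 → r6=3-1=2
CMP r6, #1  (cmp 2,1)
BGT top: taken
OR r1, r1, #2 → r1=21|2=23
LDR r1, [r5] → r1=M[208]=21
XOR r1, r1, #17 → r1=21^17=4
LDR r1, [r5] → r1=M[208]=21
AND r1, r1, #63 → r1=21&63=21
ADD r5, r5, #4 → r5=208+4=212
SUB r6, r6, #1 → r6=2-1=1
CMP r6, #1  (cmp 1,1)
BGT top: not taken
halt.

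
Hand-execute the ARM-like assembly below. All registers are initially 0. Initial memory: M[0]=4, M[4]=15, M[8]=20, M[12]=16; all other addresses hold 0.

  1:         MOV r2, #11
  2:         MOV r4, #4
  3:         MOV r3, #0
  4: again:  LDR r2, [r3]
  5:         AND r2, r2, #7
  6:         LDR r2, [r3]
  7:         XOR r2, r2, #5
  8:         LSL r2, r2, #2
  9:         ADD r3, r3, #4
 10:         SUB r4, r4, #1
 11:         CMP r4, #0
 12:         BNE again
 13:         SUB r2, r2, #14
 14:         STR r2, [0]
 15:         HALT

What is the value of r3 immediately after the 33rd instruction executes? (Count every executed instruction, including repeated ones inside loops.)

12

after MOV r2, #11: r2=11
after MOV r4, #4: r4=4
after MOV r3, #0: r3=0
after LDR r2, [r3]: r2=M[0]=4
after AND r2, r2, #7: r2=4&7=4
after LDR r2, [r3]: r2=M[0]=4
after XOR r2, r2, #5: r2=4^5=1
after LSL r2, r2, #2: r2=1<<2=4
after ADD r3, r3, #4: r3=0+4=4
after SUB r4, r4, #1: r4=4-1=3
CMP r4, #0  (cmp 3,0)
BNE again: taken
after LDR r2, [r3]: r2=M[4]=15
after AND r2, r2, #7: r2=15&7=7
after LDR r2, [r3]: r2=M[4]=15
after XOR r2, r2, #5: r2=15^5=10
after LSL r2, r2, #2: r2=10<<2=40
after ADD r3, r3, #4: r3=4+4=8
after SUB r4, r4, #1: r4=3-1=2
CMP r4, #0  (cmp 2,0)
BNE again: taken
after LDR r2, [r3]: r2=M[8]=20
after AND r2, r2, #7: r2=20&7=4
after LDR r2, [r3]: r2=M[8]=20
after XOR r2, r2, #5: r2=20^5=17
after LSL r2, r2, #2: r2=17<<2=68
after ADD r3, r3, #4: r3=8+4=12
after SUB r4, r4, #1: r4=2-1=1
CMP r4, #0  (cmp 1,0)
BNE again: taken
after LDR r2, [r3]: r2=M[12]=16
after AND r2, r2, #7: r2=16&7=0
after LDR r2, [r3]: r2=M[12]=16
After step 33: r3 = 12.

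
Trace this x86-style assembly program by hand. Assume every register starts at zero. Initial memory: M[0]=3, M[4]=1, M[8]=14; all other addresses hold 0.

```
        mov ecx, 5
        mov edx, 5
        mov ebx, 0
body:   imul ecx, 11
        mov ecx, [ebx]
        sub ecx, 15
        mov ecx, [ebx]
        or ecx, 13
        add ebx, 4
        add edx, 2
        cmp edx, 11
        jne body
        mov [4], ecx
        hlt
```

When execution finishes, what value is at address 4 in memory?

mov ecx, 5 → ecx=5
mov edx, 5 → edx=5
mov ebx, 0 → ebx=0
imul ecx, 11 → ecx=5*11=55
mov ecx, [ebx] → ecx=M[0]=3
sub ecx, 15 → ecx=3-15=-12
mov ecx, [ebx] → ecx=M[0]=3
or ecx, 13 → ecx=3|13=15
add ebx, 4 → ebx=0+4=4
add edx, 2 → edx=5+2=7
cmp edx, 11  (cmp 7,11)
jne body: taken
imul ecx, 11 → ecx=15*11=165
mov ecx, [ebx] → ecx=M[4]=1
sub ecx, 15 → ecx=1-15=-14
mov ecx, [ebx] → ecx=M[4]=1
or ecx, 13 → ecx=1|13=13
add ebx, 4 → ebx=4+4=8
add edx, 2 → edx=7+2=9
cmp edx, 11  (cmp 9,11)
jne body: taken
imul ecx, 11 → ecx=13*11=143
mov ecx, [ebx] → ecx=M[8]=14
sub ecx, 15 → ecx=14-15=-1
mov ecx, [ebx] → ecx=M[8]=14
or ecx, 13 → ecx=14|13=15
add ebx, 4 → ebx=8+4=12
add edx, 2 → edx=9+2=11
cmp edx, 11  (cmp 11,11)
jne body: not taken
mov [4], ecx → M[4]=15
halt.

15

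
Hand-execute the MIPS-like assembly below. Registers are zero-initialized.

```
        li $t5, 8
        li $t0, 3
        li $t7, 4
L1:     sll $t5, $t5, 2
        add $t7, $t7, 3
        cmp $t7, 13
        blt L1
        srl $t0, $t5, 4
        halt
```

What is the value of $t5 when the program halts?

after li $t5, 8: $t5=8
after li $t0, 3: $t0=3
after li $t7, 4: $t7=4
after sll $t5, $t5, 2: $t5=8<<2=32
after add $t7, $t7, 3: $t7=4+3=7
cmp $t7, 13  (cmp 7,13)
blt L1: taken
after sll $t5, $t5, 2: $t5=32<<2=128
after add $t7, $t7, 3: $t7=7+3=10
cmp $t7, 13  (cmp 10,13)
blt L1: taken
after sll $t5, $t5, 2: $t5=128<<2=512
after add $t7, $t7, 3: $t7=10+3=13
cmp $t7, 13  (cmp 13,13)
blt L1: not taken
after srl $t0, $t5, 4: $t0=512>>4=32
halt.

512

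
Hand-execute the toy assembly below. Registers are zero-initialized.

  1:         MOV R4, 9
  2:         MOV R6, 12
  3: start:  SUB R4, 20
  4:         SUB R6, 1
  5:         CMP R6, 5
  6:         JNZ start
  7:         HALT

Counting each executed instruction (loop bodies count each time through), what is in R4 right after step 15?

after MOV R4, 9: R4=9
after MOV R6, 12: R6=12
after SUB R4, 20: R4=9-20=-11
after SUB R6, 1: R6=12-1=11
CMP R6, 5  (cmp 11,5)
JNZ start: taken
after SUB R4, 20: R4=(-11)-20=-31
after SUB R6, 1: R6=11-1=10
CMP R6, 5  (cmp 10,5)
JNZ start: taken
after SUB R4, 20: R4=(-31)-20=-51
after SUB R6, 1: R6=10-1=9
CMP R6, 5  (cmp 9,5)
JNZ start: taken
after SUB R4, 20: R4=(-51)-20=-71
After step 15: R4 = -71.

-71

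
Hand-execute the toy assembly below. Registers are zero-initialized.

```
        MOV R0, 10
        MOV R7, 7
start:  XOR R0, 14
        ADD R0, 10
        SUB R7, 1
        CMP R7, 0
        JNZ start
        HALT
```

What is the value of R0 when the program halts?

R0=10
R7=7
R0=10^14=4
R0=4+10=14
R7=7-1=6
CMP R7, 0  (cmp 6,0)
JNZ start: taken
R0=14^14=0
R0=0+10=10
R7=6-1=5
CMP R7, 0  (cmp 5,0)
JNZ start: taken
R0=10^14=4
R0=4+10=14
R7=5-1=4
CMP R7, 0  (cmp 4,0)
JNZ start: taken
R0=14^14=0
R0=0+10=10
R7=4-1=3
CMP R7, 0  (cmp 3,0)
JNZ start: taken
R0=10^14=4
R0=4+10=14
R7=3-1=2
CMP R7, 0  (cmp 2,0)
JNZ start: taken
R0=14^14=0
R0=0+10=10
R7=2-1=1
CMP R7, 0  (cmp 1,0)
JNZ start: taken
R0=10^14=4
R0=4+10=14
R7=1-1=0
CMP R7, 0  (cmp 0,0)
JNZ start: not taken
halt.

14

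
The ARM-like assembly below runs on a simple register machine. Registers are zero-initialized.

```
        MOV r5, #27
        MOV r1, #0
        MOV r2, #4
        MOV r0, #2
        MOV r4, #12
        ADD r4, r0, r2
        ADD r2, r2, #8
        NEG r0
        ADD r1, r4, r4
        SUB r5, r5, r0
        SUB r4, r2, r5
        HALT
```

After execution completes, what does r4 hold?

-17

after MOV r5, #27: r5=27
after MOV r1, #0: r1=0
after MOV r2, #4: r2=4
after MOV r0, #2: r0=2
after MOV r4, #12: r4=12
after ADD r4, r0, r2: r4=2+4=6
after ADD r2, r2, #8: r2=4+8=12
after NEG r0: r0=-(2)=-2
after ADD r1, r4, r4: r1=6+6=12
after SUB r5, r5, r0: r5=27-(-2)=29
after SUB r4, r2, r5: r4=12-29=-17
halt.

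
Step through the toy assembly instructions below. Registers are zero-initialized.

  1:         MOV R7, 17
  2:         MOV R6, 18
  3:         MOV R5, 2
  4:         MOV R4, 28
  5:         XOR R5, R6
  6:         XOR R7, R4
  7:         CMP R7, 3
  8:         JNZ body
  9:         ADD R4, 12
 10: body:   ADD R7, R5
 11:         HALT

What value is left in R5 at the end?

R7=17
R6=18
R5=2
R4=28
R5=2^18=16
R7=17^28=13
CMP R7, 3  (cmp 13,3)
JNZ body: taken
R7=13+16=29
halt.

16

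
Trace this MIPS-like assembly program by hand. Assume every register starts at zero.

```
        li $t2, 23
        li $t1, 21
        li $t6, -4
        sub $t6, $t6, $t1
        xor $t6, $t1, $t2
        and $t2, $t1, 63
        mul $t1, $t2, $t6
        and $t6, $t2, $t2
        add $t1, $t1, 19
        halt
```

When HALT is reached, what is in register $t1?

after li $t2, 23: $t2=23
after li $t1, 21: $t1=21
after li $t6, -4: $t6=-4
after sub $t6, $t6, $t1: $t6=(-4)-21=-25
after xor $t6, $t1, $t2: $t6=21^23=2
after and $t2, $t1, 63: $t2=21&63=21
after mul $t1, $t2, $t6: $t1=21*2=42
after and $t6, $t2, $t2: $t6=21&21=21
after add $t1, $t1, 19: $t1=42+19=61
halt.

61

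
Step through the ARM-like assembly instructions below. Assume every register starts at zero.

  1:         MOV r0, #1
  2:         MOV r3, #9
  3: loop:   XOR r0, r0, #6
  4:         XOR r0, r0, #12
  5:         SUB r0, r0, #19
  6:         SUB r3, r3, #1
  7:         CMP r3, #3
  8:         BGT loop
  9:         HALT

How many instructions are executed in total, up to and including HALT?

r0=1
r3=9
r0=1^6=7
r0=7^12=11
r0=11-19=-8
r3=9-1=8
CMP r3, #3  (cmp 8,3)
BGT loop: taken
r0=(-8)^6=-2
r0=(-2)^12=-14
r0=(-14)-19=-33
r3=8-1=7
CMP r3, #3  (cmp 7,3)
BGT loop: taken
r0=(-33)^6=-39
r0=(-39)^12=-43
r0=(-43)-19=-62
r3=7-1=6
CMP r3, #3  (cmp 6,3)
BGT loop: taken
r0=(-62)^6=-60
r0=(-60)^12=-56
r0=(-56)-19=-75
r3=6-1=5
CMP r3, #3  (cmp 5,3)
BGT loop: taken
r0=(-75)^6=-77
r0=(-77)^12=-65
r0=(-65)-19=-84
r3=5-1=4
CMP r3, #3  (cmp 4,3)
BGT loop: taken
r0=(-84)^6=-86
r0=(-86)^12=-90
r0=(-90)-19=-109
r3=4-1=3
CMP r3, #3  (cmp 3,3)
BGT loop: not taken
halt.
Total executed instructions: 39.

39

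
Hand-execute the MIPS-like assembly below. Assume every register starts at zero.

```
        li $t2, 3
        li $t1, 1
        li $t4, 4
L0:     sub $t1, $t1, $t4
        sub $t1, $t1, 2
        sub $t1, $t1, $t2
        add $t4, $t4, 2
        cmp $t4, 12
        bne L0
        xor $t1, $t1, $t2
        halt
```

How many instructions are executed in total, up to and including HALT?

29

after li $t2, 3: $t2=3
after li $t1, 1: $t1=1
after li $t4, 4: $t4=4
after sub $t1, $t1, $t4: $t1=1-4=-3
after sub $t1, $t1, 2: $t1=(-3)-2=-5
after sub $t1, $t1, $t2: $t1=(-5)-3=-8
after add $t4, $t4, 2: $t4=4+2=6
cmp $t4, 12  (cmp 6,12)
bne L0: taken
after sub $t1, $t1, $t4: $t1=(-8)-6=-14
after sub $t1, $t1, 2: $t1=(-14)-2=-16
after sub $t1, $t1, $t2: $t1=(-16)-3=-19
after add $t4, $t4, 2: $t4=6+2=8
cmp $t4, 12  (cmp 8,12)
bne L0: taken
after sub $t1, $t1, $t4: $t1=(-19)-8=-27
after sub $t1, $t1, 2: $t1=(-27)-2=-29
after sub $t1, $t1, $t2: $t1=(-29)-3=-32
after add $t4, $t4, 2: $t4=8+2=10
cmp $t4, 12  (cmp 10,12)
bne L0: taken
after sub $t1, $t1, $t4: $t1=(-32)-10=-42
after sub $t1, $t1, 2: $t1=(-42)-2=-44
after sub $t1, $t1, $t2: $t1=(-44)-3=-47
after add $t4, $t4, 2: $t4=10+2=12
cmp $t4, 12  (cmp 12,12)
bne L0: not taken
after xor $t1, $t1, $t2: $t1=(-47)^3=-46
halt.
Total executed instructions: 29.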